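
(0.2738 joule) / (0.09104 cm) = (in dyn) 3.007e+07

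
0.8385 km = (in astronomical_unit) 5.605e-09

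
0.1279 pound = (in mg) 5.801e+04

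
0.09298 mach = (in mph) 70.82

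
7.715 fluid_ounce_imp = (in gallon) 0.05791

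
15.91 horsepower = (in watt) 1.186e+04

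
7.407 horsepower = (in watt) 5523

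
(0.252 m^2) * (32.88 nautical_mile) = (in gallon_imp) 3.375e+06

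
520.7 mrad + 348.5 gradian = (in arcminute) 2.061e+04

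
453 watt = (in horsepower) 0.6075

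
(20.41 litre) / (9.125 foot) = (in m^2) 0.007338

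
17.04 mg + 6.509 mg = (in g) 0.02355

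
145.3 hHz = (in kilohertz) 14.53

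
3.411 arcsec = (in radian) 1.654e-05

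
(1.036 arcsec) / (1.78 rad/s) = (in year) 8.948e-14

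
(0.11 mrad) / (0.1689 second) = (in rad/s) 0.0006513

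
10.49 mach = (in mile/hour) 7990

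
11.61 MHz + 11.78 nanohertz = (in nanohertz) 1.161e+16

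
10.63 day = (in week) 1.519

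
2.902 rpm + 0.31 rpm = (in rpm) 3.212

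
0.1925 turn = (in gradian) 77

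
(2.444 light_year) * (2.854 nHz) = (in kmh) 2.376e+08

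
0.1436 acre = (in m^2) 581.1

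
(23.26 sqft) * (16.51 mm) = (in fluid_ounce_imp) 1256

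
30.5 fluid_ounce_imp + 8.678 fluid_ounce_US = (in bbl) 0.007065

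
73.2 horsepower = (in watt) 5.459e+04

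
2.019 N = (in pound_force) 0.4539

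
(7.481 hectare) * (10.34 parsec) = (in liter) 2.387e+25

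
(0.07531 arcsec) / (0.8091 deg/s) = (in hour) 7.182e-09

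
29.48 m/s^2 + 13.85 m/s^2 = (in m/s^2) 43.33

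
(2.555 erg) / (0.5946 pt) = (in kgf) 0.0001242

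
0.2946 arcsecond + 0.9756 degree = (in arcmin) 58.54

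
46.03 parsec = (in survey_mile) 8.826e+14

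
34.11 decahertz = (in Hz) 341.1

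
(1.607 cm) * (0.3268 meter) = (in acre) 1.298e-06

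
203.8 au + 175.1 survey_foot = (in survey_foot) 1e+14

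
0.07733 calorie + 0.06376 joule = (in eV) 2.417e+18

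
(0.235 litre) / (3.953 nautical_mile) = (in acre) 7.932e-12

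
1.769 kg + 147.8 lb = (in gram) 6.881e+04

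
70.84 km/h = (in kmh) 70.84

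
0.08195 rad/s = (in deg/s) 4.695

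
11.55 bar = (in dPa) 1.155e+07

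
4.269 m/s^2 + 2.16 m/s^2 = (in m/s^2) 6.429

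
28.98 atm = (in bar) 29.36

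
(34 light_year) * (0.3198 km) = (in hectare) 1.029e+16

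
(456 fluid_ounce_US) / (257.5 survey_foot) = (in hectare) 1.718e-08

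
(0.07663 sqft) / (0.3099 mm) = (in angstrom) 2.297e+11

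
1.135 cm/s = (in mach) 3.333e-05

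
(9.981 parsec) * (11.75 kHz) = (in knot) 7.034e+21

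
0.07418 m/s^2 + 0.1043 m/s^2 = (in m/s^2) 0.1785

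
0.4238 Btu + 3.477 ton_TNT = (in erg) 1.455e+17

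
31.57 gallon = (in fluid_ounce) 4041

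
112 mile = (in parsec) 5.841e-12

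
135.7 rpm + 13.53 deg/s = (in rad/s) 14.45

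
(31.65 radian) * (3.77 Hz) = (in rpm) 1139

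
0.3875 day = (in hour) 9.3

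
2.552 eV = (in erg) 4.089e-12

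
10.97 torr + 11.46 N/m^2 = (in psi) 0.2138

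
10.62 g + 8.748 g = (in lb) 0.0427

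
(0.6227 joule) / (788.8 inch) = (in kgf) 0.003169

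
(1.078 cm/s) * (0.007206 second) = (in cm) 0.007768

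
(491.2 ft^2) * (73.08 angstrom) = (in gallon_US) 8.81e-05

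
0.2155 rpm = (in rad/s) 0.02257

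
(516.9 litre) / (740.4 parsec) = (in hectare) 2.263e-24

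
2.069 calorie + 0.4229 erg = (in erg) 8.657e+07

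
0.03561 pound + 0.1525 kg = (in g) 168.7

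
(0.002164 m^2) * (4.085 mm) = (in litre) 0.00884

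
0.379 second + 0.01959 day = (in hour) 0.4703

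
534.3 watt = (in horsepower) 0.7165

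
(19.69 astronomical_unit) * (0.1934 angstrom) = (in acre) 0.01408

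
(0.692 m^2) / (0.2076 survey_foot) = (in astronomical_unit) 7.31e-11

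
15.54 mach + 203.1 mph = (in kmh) 1.938e+04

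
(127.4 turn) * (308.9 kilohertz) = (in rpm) 2.361e+09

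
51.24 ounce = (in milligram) 1.453e+06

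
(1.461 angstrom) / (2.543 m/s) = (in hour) 1.596e-14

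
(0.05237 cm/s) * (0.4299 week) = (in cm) 1.362e+04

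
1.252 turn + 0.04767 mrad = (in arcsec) 1.623e+06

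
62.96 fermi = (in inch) 2.479e-12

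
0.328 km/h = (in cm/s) 9.111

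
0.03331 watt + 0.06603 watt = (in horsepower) 0.0001332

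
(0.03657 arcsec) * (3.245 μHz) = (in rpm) 5.494e-12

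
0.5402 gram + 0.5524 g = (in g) 1.093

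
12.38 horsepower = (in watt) 9232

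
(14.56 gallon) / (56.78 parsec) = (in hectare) 3.146e-24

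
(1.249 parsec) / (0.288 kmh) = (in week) 7.965e+11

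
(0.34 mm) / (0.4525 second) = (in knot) 0.001461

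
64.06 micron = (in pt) 0.1816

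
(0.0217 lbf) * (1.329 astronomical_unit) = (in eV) 1.198e+29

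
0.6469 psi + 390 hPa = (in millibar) 434.6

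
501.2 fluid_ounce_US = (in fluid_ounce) 501.2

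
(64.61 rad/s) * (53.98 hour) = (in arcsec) 2.59e+12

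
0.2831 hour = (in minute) 16.99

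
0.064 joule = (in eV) 3.995e+17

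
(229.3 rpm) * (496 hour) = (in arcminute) 1.474e+11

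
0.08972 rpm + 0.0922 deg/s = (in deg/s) 0.6305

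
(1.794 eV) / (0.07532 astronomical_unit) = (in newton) 2.551e-29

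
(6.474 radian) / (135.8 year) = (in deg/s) 8.661e-08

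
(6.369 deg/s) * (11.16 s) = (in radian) 1.241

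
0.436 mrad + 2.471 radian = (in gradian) 157.3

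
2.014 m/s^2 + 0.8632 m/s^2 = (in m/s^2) 2.877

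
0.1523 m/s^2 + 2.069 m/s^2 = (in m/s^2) 2.221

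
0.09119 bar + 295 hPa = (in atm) 0.3811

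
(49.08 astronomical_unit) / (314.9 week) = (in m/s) 3.855e+04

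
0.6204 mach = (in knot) 410.6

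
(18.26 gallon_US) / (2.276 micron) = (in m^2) 3.037e+04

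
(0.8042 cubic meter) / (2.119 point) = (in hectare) 0.1076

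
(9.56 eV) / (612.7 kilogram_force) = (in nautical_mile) 1.376e-25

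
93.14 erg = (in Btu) 8.828e-09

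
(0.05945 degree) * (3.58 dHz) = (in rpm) 0.003547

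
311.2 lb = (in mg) 1.412e+08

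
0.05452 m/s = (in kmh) 0.1963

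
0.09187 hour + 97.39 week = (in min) 9.817e+05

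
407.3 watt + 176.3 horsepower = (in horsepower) 176.8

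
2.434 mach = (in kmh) 2984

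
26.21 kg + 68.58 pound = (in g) 5.732e+04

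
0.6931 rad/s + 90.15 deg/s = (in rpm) 21.64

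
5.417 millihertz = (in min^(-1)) 0.325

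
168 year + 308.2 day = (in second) 5.325e+09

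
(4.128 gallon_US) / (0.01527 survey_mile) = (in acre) 1.571e-07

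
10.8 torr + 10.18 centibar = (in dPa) 1.162e+05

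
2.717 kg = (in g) 2717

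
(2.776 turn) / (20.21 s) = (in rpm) 8.241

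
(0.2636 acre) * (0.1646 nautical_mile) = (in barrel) 2.045e+06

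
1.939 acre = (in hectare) 0.7847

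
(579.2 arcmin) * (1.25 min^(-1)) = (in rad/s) 0.00351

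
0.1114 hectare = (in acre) 0.2753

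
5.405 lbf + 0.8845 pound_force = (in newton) 27.98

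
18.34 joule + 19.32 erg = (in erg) 1.834e+08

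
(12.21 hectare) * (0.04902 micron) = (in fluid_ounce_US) 202.4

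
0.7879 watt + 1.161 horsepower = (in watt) 866.5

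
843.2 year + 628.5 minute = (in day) 3.078e+05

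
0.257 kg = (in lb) 0.5666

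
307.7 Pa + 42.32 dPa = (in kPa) 0.3119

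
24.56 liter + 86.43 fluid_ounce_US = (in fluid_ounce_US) 916.9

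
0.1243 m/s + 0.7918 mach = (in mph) 603.4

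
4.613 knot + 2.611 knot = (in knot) 7.224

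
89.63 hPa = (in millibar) 89.63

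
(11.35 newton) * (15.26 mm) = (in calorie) 0.0414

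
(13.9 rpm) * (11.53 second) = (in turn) 2.671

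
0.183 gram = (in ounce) 0.006455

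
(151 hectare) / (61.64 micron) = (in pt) 6.944e+13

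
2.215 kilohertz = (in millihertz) 2.215e+06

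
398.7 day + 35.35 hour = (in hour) 9604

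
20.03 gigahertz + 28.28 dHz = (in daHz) 2.003e+09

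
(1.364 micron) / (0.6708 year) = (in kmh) 2.321e-13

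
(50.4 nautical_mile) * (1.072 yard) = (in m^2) 9.15e+04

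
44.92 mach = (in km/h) 5.506e+04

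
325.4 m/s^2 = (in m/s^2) 325.4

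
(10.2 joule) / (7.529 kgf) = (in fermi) 1.381e+14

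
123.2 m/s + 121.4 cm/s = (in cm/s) 1.244e+04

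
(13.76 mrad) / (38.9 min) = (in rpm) 5.63e-05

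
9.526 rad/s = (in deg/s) 545.8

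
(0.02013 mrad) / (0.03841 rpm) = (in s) 0.005005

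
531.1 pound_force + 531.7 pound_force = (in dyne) 4.728e+08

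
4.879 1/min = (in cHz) 8.132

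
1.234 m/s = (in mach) 0.003624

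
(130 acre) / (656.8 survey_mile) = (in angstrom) 4.977e+09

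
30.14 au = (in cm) 4.509e+14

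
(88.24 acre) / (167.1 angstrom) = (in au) 142.9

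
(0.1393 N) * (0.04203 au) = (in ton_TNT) 0.2093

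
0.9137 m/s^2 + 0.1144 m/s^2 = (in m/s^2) 1.028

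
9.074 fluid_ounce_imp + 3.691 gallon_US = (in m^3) 0.01423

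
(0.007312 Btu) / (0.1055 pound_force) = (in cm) 1644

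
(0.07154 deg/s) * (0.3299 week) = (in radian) 249.1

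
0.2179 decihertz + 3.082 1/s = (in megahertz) 3.104e-06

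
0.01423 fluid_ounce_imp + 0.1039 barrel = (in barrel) 0.1039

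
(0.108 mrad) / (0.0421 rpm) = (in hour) 6.805e-06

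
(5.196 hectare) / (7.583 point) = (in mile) 1.207e+04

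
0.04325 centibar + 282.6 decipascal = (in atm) 0.0007057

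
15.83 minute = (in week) 0.00157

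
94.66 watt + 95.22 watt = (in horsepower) 0.2546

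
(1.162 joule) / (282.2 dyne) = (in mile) 0.2559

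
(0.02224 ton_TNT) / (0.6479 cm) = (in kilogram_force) 1.465e+09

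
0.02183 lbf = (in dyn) 9710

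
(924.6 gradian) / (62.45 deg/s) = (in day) 0.0001542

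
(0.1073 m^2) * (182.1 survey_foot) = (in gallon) 1573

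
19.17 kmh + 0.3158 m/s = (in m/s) 5.641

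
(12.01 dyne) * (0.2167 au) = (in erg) 3.893e+13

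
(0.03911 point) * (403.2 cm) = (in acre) 1.375e-08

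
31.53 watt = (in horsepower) 0.04228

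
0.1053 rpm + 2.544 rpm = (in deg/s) 15.9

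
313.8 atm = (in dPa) 3.18e+08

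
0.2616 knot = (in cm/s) 13.46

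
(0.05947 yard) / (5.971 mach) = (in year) 8.481e-13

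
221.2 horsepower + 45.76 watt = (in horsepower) 221.3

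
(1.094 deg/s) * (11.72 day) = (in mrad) 1.933e+07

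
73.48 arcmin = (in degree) 1.225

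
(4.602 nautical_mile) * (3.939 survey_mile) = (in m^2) 5.403e+07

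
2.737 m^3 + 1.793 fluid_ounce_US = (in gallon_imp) 602.1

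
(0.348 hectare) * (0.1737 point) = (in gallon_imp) 46.91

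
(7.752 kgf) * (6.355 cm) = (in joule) 4.831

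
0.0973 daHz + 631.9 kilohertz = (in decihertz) 6.319e+06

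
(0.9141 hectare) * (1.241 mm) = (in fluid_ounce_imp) 3.993e+05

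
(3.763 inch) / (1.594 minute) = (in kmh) 0.003598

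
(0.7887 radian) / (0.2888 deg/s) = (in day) 0.001811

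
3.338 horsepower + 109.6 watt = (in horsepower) 3.485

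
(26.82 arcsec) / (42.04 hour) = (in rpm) 8.204e-09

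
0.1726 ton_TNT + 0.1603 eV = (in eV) 4.507e+27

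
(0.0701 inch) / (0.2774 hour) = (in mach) 5.236e-09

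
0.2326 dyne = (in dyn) 0.2326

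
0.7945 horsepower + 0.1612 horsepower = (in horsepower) 0.9557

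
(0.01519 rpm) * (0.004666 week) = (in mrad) 4489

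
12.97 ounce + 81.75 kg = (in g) 8.212e+04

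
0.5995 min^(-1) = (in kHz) 9.992e-06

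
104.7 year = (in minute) 5.503e+07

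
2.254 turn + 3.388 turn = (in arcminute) 1.219e+05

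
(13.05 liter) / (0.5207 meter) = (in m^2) 0.02506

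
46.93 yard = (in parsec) 1.391e-15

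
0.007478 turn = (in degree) 2.692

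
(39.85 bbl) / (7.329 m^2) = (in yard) 0.9454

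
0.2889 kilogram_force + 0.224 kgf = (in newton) 5.03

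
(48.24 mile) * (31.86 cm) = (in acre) 6.112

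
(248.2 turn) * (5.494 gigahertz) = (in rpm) 8.182e+13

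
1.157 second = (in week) 1.913e-06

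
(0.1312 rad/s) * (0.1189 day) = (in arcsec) 2.78e+08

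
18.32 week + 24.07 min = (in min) 1.847e+05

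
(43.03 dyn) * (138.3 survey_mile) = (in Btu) 0.09078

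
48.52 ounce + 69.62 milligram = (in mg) 1.376e+06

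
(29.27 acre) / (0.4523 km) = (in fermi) 2.619e+17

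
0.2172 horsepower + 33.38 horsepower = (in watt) 2.505e+04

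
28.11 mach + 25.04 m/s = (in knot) 1.865e+04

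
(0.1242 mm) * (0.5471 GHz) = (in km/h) 2.446e+05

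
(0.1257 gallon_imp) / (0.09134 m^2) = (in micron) 6256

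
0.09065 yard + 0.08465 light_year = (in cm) 8.009e+16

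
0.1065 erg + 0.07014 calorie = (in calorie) 0.07014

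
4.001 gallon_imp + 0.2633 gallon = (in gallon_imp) 4.22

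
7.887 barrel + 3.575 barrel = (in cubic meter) 1.822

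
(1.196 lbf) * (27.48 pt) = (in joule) 0.05157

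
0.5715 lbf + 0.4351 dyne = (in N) 2.542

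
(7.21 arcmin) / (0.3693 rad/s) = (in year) 1.801e-10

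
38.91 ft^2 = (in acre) 0.0008933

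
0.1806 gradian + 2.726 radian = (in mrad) 2729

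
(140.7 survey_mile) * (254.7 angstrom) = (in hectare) 5.767e-07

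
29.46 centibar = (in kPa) 29.46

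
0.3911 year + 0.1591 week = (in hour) 3453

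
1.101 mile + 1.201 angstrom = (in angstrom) 1.772e+13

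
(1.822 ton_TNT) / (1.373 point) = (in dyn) 1.574e+18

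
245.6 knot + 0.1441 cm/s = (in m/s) 126.3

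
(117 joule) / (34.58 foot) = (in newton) 11.1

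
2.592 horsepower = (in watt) 1933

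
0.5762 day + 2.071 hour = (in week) 0.09464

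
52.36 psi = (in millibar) 3610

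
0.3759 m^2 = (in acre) 9.289e-05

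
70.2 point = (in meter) 0.02476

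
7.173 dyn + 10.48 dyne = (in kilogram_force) 1.8e-05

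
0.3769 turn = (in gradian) 150.8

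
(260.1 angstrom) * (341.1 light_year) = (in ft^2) 9.035e+11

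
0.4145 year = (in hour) 3631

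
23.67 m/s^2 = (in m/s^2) 23.67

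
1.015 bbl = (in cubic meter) 0.1614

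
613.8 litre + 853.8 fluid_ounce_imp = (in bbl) 4.013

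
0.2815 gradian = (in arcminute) 15.2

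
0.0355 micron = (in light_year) 3.752e-24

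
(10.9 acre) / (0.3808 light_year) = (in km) 1.224e-14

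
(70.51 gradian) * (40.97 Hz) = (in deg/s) 2600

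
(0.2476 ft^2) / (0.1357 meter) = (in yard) 0.1854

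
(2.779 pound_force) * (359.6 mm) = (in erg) 4.445e+07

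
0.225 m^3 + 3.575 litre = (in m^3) 0.2286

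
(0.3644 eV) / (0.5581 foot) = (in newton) 3.432e-19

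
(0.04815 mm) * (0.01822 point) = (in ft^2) 3.331e-09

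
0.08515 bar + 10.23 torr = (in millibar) 98.79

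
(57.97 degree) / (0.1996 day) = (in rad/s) 5.867e-05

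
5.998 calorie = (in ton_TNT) 5.998e-09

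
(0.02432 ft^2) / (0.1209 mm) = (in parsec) 6.056e-16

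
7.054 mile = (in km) 11.35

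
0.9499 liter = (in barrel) 0.005975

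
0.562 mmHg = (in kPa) 0.07493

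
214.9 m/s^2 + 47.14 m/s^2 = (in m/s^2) 262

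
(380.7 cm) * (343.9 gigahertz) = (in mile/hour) 2.929e+12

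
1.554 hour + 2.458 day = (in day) 2.523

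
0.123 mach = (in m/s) 41.88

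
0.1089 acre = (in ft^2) 4744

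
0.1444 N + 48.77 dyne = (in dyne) 1.449e+04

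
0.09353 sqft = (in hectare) 8.689e-07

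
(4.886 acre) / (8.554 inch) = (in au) 6.083e-07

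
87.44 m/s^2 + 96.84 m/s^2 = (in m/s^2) 184.3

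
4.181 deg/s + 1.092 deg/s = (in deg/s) 5.273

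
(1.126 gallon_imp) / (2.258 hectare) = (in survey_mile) 1.409e-10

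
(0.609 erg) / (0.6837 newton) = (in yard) 9.741e-08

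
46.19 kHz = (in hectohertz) 461.9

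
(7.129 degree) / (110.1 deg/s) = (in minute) 0.001079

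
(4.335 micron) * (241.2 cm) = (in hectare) 1.046e-09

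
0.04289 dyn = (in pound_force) 9.642e-08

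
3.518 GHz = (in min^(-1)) 2.111e+11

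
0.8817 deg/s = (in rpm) 0.147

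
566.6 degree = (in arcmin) 3.4e+04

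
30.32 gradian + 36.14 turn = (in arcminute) 7.823e+05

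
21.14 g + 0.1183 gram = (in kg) 0.02126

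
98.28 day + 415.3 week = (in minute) 4.328e+06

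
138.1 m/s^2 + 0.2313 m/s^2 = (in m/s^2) 138.3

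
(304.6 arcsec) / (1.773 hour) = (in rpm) 2.209e-06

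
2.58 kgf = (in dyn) 2.53e+06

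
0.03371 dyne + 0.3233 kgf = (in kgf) 0.3233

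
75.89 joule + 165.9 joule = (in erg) 2.418e+09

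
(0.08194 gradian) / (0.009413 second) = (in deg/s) 7.834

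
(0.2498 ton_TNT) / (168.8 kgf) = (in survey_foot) 2.071e+06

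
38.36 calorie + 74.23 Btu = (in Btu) 74.38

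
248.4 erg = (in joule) 2.484e-05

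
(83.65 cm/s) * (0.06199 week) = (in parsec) 1.016e-12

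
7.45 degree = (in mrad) 130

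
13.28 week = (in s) 8.032e+06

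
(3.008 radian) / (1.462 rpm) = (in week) 3.249e-05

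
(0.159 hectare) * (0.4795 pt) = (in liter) 269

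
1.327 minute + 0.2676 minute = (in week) 0.0001582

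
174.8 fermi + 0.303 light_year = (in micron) 2.867e+21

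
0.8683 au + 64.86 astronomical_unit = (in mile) 6.11e+09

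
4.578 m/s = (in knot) 8.899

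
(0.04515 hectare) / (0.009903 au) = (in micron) 0.3048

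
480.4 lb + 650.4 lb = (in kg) 512.9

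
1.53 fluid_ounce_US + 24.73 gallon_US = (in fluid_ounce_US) 3167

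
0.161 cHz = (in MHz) 1.61e-09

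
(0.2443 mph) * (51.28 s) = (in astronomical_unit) 3.744e-11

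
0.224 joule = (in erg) 2.24e+06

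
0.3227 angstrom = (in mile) 2.005e-14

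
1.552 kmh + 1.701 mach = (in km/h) 2087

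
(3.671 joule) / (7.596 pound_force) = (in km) 0.0001086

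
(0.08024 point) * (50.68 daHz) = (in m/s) 0.01435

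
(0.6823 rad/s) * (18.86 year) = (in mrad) 4.058e+11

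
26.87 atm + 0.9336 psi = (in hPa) 2.729e+04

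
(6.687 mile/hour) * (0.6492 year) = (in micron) 6.12e+13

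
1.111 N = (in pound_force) 0.2498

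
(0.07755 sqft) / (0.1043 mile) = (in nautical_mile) 2.318e-08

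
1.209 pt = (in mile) 2.65e-07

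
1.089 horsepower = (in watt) 812.1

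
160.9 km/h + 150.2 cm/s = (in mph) 103.3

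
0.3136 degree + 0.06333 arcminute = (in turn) 0.000874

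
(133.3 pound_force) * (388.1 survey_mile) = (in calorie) 8.852e+07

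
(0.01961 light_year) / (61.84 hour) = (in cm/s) 8.334e+10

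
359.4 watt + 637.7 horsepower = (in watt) 4.759e+05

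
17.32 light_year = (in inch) 6.451e+18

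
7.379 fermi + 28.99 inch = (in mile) 0.0004575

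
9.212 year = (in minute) 4.842e+06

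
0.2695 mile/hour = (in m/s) 0.1205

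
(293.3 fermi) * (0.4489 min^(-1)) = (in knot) 4.266e-15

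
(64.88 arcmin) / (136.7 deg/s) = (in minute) 0.0001318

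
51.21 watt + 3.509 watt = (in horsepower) 0.07338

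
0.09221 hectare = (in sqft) 9925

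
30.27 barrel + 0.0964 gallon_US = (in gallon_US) 1271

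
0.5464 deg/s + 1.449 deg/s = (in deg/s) 1.995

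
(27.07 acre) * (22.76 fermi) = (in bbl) 1.568e-08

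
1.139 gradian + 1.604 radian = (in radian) 1.622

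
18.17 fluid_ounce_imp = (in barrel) 0.003247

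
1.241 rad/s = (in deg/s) 71.1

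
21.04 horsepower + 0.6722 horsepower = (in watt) 1.619e+04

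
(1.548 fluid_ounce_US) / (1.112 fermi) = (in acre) 1.017e+07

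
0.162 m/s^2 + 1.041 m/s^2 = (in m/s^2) 1.203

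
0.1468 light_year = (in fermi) 1.389e+30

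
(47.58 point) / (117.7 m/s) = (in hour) 3.961e-08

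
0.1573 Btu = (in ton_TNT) 3.967e-08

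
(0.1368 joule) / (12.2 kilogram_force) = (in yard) 0.00125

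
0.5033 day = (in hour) 12.08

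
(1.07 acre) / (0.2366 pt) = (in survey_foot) 1.702e+08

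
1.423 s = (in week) 2.353e-06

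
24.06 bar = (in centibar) 2406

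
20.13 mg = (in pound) 4.438e-05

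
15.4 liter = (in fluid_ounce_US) 520.7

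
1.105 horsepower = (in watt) 824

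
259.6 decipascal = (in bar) 0.0002596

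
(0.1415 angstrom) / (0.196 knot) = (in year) 4.45e-18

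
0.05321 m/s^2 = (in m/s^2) 0.05321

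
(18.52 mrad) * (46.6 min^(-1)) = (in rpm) 0.1374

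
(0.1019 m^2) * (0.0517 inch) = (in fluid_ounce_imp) 4.71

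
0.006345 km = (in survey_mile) 0.003943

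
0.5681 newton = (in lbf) 0.1277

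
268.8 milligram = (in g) 0.2688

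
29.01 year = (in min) 1.525e+07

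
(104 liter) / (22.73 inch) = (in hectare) 1.801e-05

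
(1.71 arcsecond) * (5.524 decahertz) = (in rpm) 0.004373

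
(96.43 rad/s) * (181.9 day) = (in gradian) 9.648e+10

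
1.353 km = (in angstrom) 1.353e+13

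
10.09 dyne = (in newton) 0.0001009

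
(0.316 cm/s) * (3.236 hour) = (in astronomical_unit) 2.461e-10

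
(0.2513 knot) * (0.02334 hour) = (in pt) 3.079e+04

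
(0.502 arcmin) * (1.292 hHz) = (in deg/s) 1.081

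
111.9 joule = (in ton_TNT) 2.674e-08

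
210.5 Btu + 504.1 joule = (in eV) 1.389e+24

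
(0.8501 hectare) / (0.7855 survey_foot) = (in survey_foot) 1.165e+05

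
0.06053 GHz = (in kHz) 6.053e+04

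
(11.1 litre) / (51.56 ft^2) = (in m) 0.002317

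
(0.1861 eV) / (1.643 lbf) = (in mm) 4.08e-18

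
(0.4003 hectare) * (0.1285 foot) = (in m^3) 156.8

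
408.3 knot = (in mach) 0.6169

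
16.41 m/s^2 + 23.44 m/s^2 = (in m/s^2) 39.85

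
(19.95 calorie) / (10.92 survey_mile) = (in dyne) 475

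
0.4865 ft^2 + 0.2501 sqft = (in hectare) 6.843e-06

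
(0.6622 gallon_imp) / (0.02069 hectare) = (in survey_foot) 4.774e-05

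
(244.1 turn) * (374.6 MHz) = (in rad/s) 5.745e+11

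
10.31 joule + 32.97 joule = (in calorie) 10.34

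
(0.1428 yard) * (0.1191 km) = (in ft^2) 167.4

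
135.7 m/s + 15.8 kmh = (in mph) 313.4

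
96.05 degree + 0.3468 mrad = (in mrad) 1677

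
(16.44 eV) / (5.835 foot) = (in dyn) 1.481e-13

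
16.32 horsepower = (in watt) 1.217e+04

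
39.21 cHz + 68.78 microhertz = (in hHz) 0.003922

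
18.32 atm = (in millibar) 1.856e+04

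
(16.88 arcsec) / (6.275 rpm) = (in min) 2.076e-06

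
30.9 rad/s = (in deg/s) 1770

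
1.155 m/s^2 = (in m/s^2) 1.155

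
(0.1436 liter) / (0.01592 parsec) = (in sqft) 3.147e-18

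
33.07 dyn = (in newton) 0.0003307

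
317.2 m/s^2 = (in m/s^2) 317.2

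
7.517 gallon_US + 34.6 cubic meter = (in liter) 3.463e+04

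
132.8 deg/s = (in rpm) 22.13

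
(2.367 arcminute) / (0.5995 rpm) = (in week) 1.813e-08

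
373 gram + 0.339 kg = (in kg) 0.712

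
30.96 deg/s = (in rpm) 5.16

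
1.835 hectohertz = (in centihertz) 1.835e+04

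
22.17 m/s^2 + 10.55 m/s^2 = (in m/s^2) 32.72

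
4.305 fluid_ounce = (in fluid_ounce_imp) 4.481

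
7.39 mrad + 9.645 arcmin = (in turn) 0.001623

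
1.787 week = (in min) 1.801e+04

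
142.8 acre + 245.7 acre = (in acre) 388.5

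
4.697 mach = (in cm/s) 1.599e+05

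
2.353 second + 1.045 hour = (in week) 0.006224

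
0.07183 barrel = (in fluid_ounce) 386.2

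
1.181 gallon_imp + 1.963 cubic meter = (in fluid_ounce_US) 6.656e+04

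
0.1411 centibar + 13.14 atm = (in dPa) 1.332e+07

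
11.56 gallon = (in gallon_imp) 9.626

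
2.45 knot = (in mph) 2.819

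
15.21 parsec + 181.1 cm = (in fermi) 4.693e+32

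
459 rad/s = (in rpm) 4383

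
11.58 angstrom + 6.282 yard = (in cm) 574.4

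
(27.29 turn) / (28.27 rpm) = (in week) 9.577e-05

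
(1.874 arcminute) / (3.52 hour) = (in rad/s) 4.302e-08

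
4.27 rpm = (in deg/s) 25.62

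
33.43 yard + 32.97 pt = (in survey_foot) 100.3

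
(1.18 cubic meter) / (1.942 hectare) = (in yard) 6.645e-05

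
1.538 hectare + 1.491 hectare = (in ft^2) 3.26e+05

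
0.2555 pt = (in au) 6.025e-16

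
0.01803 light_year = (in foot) 5.596e+14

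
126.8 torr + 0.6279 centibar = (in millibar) 175.3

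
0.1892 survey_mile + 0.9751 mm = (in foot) 999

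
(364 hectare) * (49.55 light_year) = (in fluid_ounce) 5.77e+28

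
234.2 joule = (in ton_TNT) 5.598e-08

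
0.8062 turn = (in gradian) 322.5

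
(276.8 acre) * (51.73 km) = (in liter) 5.795e+13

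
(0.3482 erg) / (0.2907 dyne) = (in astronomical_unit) 8.007e-14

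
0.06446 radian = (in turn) 0.01026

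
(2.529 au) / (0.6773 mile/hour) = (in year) 3.962e+04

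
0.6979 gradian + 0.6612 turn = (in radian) 4.165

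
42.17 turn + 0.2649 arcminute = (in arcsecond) 5.465e+07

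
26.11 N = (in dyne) 2.611e+06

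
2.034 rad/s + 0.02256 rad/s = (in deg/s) 117.8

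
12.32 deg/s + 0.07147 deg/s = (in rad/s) 0.2163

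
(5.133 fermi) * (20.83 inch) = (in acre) 6.711e-19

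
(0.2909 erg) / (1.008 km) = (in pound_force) 6.488e-12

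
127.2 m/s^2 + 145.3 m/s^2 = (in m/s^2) 272.5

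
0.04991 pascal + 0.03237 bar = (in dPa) 3.237e+04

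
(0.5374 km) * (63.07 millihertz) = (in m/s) 33.89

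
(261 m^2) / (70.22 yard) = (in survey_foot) 13.34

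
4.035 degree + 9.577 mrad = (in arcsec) 1.65e+04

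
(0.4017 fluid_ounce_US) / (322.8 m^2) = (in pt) 0.0001043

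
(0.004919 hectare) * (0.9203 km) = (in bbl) 2.847e+05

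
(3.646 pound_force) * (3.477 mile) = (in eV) 5.664e+23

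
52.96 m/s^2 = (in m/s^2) 52.96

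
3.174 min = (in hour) 0.0529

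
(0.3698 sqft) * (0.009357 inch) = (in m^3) 8.165e-06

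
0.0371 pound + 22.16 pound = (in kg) 10.07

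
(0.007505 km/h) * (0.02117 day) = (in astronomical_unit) 2.549e-11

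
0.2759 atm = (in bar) 0.2796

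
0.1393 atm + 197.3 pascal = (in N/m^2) 1.431e+04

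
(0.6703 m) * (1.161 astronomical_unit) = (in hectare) 1.164e+07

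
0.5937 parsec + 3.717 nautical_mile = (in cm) 1.832e+18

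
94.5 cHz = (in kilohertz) 0.000945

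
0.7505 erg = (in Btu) 7.113e-11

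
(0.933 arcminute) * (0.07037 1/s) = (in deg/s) 0.001094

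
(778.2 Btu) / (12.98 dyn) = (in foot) 2.075e+10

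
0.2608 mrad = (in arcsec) 53.79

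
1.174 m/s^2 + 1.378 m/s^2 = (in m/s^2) 2.552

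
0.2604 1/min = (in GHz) 4.34e-12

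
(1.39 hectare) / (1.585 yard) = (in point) 2.719e+07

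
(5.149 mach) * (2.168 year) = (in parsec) 3.885e-06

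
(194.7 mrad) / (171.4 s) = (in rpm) 0.01085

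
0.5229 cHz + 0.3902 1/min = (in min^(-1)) 0.7039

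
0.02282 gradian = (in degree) 0.02054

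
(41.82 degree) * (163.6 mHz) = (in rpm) 1.14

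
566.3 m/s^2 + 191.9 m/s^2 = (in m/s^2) 758.2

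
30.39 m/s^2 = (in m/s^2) 30.39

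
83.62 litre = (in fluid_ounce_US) 2828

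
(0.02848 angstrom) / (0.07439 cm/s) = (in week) 6.33e-15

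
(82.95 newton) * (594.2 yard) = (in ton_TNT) 1.077e-05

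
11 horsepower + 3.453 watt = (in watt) 8206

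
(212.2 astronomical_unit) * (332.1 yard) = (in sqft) 1.038e+17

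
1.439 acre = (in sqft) 6.268e+04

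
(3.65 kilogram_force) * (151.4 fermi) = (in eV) 3.382e+07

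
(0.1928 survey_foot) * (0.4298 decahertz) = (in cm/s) 25.26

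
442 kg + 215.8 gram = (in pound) 974.9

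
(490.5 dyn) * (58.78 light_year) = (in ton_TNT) 6.519e+05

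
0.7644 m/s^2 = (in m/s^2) 0.7644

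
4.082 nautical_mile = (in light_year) 7.991e-13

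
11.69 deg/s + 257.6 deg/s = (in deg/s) 269.3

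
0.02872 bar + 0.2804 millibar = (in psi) 0.4206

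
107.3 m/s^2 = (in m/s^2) 107.3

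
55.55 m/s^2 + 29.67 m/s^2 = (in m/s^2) 85.22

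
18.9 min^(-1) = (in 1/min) 18.9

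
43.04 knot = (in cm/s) 2214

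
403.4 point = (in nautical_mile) 7.684e-05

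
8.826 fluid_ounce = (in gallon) 0.06895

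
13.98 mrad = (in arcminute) 48.06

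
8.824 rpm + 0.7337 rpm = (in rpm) 9.558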